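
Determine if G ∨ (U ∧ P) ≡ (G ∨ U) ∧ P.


Expression 1: G ∨ (U ∧ P)
Expression 2: (G ∨ U) ∧ P
Truth table (G U P | Expr1 Expr2):
  T T T |   T     T
  T T F |   T     F   ← differ
  T F T |   T     T
  T F F |   T     F   ← differ
  F T T |   T     T
  F T F |   F     F
  F F T |   F     F
  F F F |   F     F
Counterexample: G=T, U=T, P=F gives Expr1 = T but Expr2 = F, so the expressions are NOT logically equivalent.

No


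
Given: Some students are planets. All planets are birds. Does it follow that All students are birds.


Premise 1: Some students are planets.
Premise 2: All planets are birds.
Conclusion: All students are birds.
Fallacy: illicit minor. The minor term (students) is distributed in the conclusion ('All students ...') but undistributed in its premise ('Some students are planets' doesn't cover all students).
Only 'Some students are birds' follows, not 'All'.

Invalid


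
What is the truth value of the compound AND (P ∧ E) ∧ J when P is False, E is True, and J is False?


P = False, E = True, J = False
Step 1: P ∧ E = False AND True = False
Step 2: False ∧ J = False AND False = False
AND is true only when ALL operands are true.

False


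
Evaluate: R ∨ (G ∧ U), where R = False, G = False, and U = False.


R = False, G = False, U = False
Step 1: G ∧ U = False AND False = False
Step 2: R ∨ False = False OR False = False
AND evaluated first (higher precedence); then OR applied.

False


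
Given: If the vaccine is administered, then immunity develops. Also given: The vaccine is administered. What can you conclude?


Modus ponens: P → Q, P ⊢ Q
P: the vaccine is administered
Q: immunity develops
We have P → Q and P is true.
By modus ponens, Q must be true.

Immunity develops


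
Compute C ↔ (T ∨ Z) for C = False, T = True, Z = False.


C = False, T = True, Z = False
Step 1: T ∨ Z = True OR False = True
Step 2: C ↔ (True): true when both sides have same truth value.
Result: False ↔ True = False

False


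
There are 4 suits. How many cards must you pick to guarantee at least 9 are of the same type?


Pigeonhole: to guarantee k in one of n categories, need (k-1)×n + 1.
k = 9, n = 4
Minimum = (9-1) × 4 + 1 = 8 × 4 + 1

33


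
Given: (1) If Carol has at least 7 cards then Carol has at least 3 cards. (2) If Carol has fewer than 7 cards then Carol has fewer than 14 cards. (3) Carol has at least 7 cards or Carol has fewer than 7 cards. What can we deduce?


Constructive dilemma: (P → Q) ∧ (R → S), P ∨ R ⊢ Q ∨ S
Premise 1: Carol has at least 7 cards → Carol has at least 3 cards
Premise 2: Carol has fewer than 7 cards → Carol has fewer than 14 cards
Premise 3: Carol has at least 7 cards ∨ Carol has fewer than 7 cards
Case 1: Assuming Carol has at least 7 cards, then by Premise 1, Carol has at least 3 cards.
Case 2: Assuming Carol has fewer than 7 cards, then by Premise 2, Carol has fewer than 14 cards.
Since one of Carol has at least 7 cards or Carol has fewer than 7 cards must hold, we get Carol has at least 3 cards or Carol has fewer than 14 cards.

Carol has at least 3 cards or Carol has fewer than 14 cards.


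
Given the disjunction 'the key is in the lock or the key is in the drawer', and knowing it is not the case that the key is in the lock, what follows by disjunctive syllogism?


Disjunctive syllogism: P ∨ Q, ¬P ⊢ Q
Disjunction: the key is in the lock ∨ the key is in the drawer
We know it is not the case that the key is in the lock.
By disjunctive syllogism, the other disjunct must be true.

The key is in the drawer


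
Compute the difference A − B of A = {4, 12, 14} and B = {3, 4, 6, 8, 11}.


A = {4, 12, 14}
B = {3, 4, 6, 8, 11}
Operation: difference A − B
In A but not B: 12, 14

{12, 14}


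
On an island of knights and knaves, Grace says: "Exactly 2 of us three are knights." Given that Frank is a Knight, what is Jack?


Grace claims exactly 2 knights among Grace, Frank, Jack.
Given: Frank is a Knight.

Case 1: Grace is a Knight (tells truth)
  Then exactly 2 of the three are knights.
  Counting Grace, Frank: 2 knight(s) so far. Need 0 more → Jack = Knave.
Case 2: Grace is a Knave (lies)
  Then the count is NOT 2.
  If Jack = Knight, count = 2 = 2 → claim would be true, contradicts lie.
  If Jack = Knave, count = 1 ≠ 2 → lie confirmed ✓

Jack is a Knave.

Knave


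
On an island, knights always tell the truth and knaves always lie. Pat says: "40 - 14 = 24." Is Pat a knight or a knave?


Statement: "40 - 14 = 24."
Actual: 40 - 14 = 26
Claimed: 24
Statement is FALSE → Pat lies → Knave

Knave


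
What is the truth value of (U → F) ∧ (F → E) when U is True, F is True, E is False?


U = True, F = True, E = False
Step 1: U → F is false only when U=True and F=False. Result: True
Step 2: F → E is false only when F=True and E=False. Result: False
Step 3: True ∧ False = False

False


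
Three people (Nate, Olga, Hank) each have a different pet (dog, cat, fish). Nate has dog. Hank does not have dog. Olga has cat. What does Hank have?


From clues:
  Nate → dog
  Olga → cat
By elimination, Hank gets the remaining.

fish


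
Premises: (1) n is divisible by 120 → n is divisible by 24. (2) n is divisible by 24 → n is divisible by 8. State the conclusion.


Hypothetical syllogism: P → Q, Q → R ⊢ P → R
Premise 1: n is divisible by 120 → n is divisible by 24
Premise 2: n is divisible by 24 → n is divisible by 8
Chain the implications: the middle term (n is divisible by 24) links the two.
Conclusion: If n is divisible by 120, then n is divisible by 8.

If n is divisible by 120, then n is divisible by 8.


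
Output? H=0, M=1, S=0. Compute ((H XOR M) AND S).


H XOR M = 0^1 = 1
1 AND 0 = 0

0


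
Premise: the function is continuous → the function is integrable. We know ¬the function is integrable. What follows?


Modus tollens: P → Q, ¬Q ⊢ ¬P
P: the function is continuous
Q: the function is integrable
We have P → Q and Q is false.
By modus tollens, P must be false.

It is not the case that the function is continuous


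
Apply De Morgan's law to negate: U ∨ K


De Morgan's law: ¬(P ∨ Q) ≡ ¬P ∧ ¬Q
¬(U ∨ K) = ¬U ∧ ¬K

¬U ∧ ¬K


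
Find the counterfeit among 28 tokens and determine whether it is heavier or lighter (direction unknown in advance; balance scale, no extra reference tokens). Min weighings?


Let n = 28. 56 possibilities (n tokens × lighter/heavier); each weighing has 3 outcomes.
Bound for k weighings: say the first weighing puts j tokens on each pan. If it tips, the 2j weighed tokens remain suspects (each with a known direction) and k-1 weighings give 3^(k-1) outcomes; 3^(k-1) is odd, so 2j ≤ 3^(k-1) - 1. If it balances, the n - 2j unweighed tokens remain with direction unknown: 2(n - 2j) ≤ 3^(k-1) - 1 by the same parity argument. Adding, n ≤ (3^(k-1) - 1) + (3^(k-1) - 1)/2 = (3^k - 3)/2, and the classical three-group strategy achieves this (3 tokens in 2 weighings, 12 in 3, 39 in 4, 120 in 5).
So we need the smallest k with (3^k - 3)/2 ≥ 28.
k = 3: (3^3 - 3)/2 = 12 < 28 ✗
k = 4: (3^4 - 3)/2 = 39 ≥ 28 ✓

4


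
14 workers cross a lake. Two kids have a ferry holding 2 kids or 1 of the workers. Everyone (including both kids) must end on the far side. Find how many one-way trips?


Per crossing of one of the workers: kids→, one←, one of the workers→, one← = 4 trips
14 × 4 = 56, + 1 final kids→ = 57
Minimum trips = 57

57


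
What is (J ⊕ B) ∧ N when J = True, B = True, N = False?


J = True, B = True, N = False
Step 1: J ⊕ B = True XOR True = False
Step 2: False ∧ N = False AND False = False
XOR true when exactly one of J,B is true; then AND with N.

False


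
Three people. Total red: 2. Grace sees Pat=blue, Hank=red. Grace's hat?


Total red = 2, seen red = 1
Own red = 2 - 1 = 1
Grace's hat is red.

red


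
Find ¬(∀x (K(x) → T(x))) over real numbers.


Original: ∀x (K(x) → T(x))
Rule: ¬∀→∃, ¬∃→∀, negate predicate.
Negation: ∃x (K(x) ∧ ¬T(x))

∃x (K(x) ∧ ¬T(x))


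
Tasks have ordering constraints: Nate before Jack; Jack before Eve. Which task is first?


Constraints: Nate before Jack; Jack before Eve
The first task can have nothing scheduled before it, so it must never appear on the right of a 'before'.
Tasks appearing after some 'before': Jack, Eve.
The only task not in that list is Nate → it is first.

Nate


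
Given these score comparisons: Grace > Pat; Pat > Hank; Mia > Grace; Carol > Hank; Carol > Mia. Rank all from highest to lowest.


Constraints: Grace > Pat; Pat > Hank; Mia > Grace; Carol > Hank; Carol > Mia
Method: at each step, the next-highest is the one remaining person who never appears on the smaller side of a constraint between remaining people.
  Step 1: remaining {Pat, Carol, Grace, Hank, Mia}; on the smaller side: {Pat, Grace, Hank, Mia} → Carol is next (Carol > Hank; Carol > Mia).
  Step 2: remaining {Pat, Grace, Hank, Mia}; on the smaller side: {Pat, Grace, Hank} → Mia is next (Mia > Grace).
  Step 3: remaining {Pat, Grace, Hank}; on the smaller side: {Pat, Hank} → Grace is next (Grace > Pat).
  Step 4: remaining {Pat, Hank}; on the smaller side: {Hank} → Pat is next (Pat > Hank).
  Step 5: only Hank remains → lowest.
Final ranking (highest to lowest):

Carol > Mia > Grace > Pat > Hank


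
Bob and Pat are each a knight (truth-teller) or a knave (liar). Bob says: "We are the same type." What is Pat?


Bob says: "We are the same type."
Case 1: Bob is a Knight (truth-teller)
  Statement is true → they ARE the same → Pat is also a Knight
Case 2: Bob is a Knave (liar)
  Statement is false → they are NOT the same → Pat is a Knight
In both cases, Pat is a Knight.

Knight


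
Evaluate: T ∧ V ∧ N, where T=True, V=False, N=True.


T = True, V = False, N = True
Expression: T ∧ V ∧ N
Step 1: T ∧ V = True AND False = False
Step 2: (False) ∧ N = False AND True = False

False


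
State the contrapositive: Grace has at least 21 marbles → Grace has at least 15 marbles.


Original: If Grace has at least 21 marbles, then Grace has at least 15 marbles
Contrapositive: If ¬Q, then ¬P
Negate Q: not (Grace has at least 15 marbles)
Negate P: not (Grace has at least 21 marbles)

If not (Grace has at least 15 marbles), then not (Grace has at least 21 marbles).


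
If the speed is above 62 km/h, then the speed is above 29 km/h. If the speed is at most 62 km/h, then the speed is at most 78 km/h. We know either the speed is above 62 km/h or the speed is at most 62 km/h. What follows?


Constructive dilemma: (P → Q) ∧ (R → S), P ∨ R ⊢ Q ∨ S
Premise 1: the speed is above 62 km/h → the speed is above 29 km/h
Premise 2: the speed is at most 62 km/h → the speed is at most 78 km/h
Premise 3: the speed is above 62 km/h ∨ the speed is at most 62 km/h
Case 1: Assuming the speed is above 62 km/h, then by Premise 1, the speed is above 29 km/h.
Case 2: Assuming the speed is at most 62 km/h, then by Premise 2, the speed is at most 78 km/h.
Since one of the speed is above 62 km/h or the speed is at most 62 km/h must hold, we get the speed is above 29 km/h or the speed is at most 78 km/h.

The speed is above 29 km/h or the speed is at most 78 km/h.


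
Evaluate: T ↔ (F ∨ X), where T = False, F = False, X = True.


T = False, F = False, X = True
Step 1: F ∨ X = False OR True = True
Step 2: T ↔ (True): true when both sides have same truth value.
Result: False ↔ True = False

False


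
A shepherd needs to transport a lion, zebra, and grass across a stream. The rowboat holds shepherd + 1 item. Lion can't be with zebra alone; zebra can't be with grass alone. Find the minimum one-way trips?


1. shepherd+zebra → 2. shepherd ← 3. shepherd+lion → 4. shepherd+zebra ← 5. shepherd+grass → 6. shepherd ← 7. shepherd+zebra →
Minimum trips = 7

7


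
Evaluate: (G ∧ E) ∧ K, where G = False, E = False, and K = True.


G = False, E = False, K = True
Step 1: G ∧ E = False AND False = False
Step 2: False ∧ K = False AND True = False
AND is true only when ALL operands are true.

False


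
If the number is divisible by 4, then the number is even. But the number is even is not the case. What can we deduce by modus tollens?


Modus tollens: P → Q, ¬Q ⊢ ¬P
P: the number is divisible by 4
Q: the number is even
We have P → Q and Q is false.
By modus tollens, P must be false.

It is not the case that the number is divisible by 4


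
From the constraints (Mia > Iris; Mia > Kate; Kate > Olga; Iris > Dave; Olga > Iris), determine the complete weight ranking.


Constraints: Mia > Iris; Mia > Kate; Kate > Olga; Iris > Dave; Olga > Iris
Method: at each step, the next-highest is the one remaining person who never appears on the smaller side of a constraint between remaining people.
  Step 1: remaining {Iris, Mia, Kate, Dave, Olga}; on the smaller side: {Iris, Kate, Dave, Olga} → Mia is next (Mia > Iris; Mia > Kate).
  Step 2: remaining {Iris, Kate, Dave, Olga}; on the smaller side: {Iris, Dave, Olga} → Kate is next (Kate > Olga).
  Step 3: remaining {Iris, Dave, Olga}; on the smaller side: {Iris, Dave} → Olga is next (Olga > Iris).
  Step 4: remaining {Iris, Dave}; on the smaller side: {Dave} → Iris is next (Iris > Dave).
  Step 5: only Dave remains → lowest.
Final ranking (highest to lowest):

Mia > Kate > Olga > Iris > Dave


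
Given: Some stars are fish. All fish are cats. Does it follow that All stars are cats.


Premise 1: Some stars are fish.
Premise 2: All fish are cats.
Conclusion: All stars are cats.
Fallacy: illicit minor. The minor term (stars) is distributed in the conclusion ('All stars ...') but undistributed in its premise ('Some stars are fish' doesn't cover all stars).
Only 'Some stars are cats' follows, not 'All'.

Invalid


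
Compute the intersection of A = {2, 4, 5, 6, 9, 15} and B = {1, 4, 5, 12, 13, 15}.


A = {2, 4, 5, 6, 9, 15}
B = {1, 4, 5, 12, 13, 15}
Operation: intersection
Elements in both: 4, 5, 15

{4, 5, 15}


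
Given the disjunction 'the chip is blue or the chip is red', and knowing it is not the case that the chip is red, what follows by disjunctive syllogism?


Disjunctive syllogism: P ∨ Q, ¬P ⊢ Q
Disjunction: the chip is blue ∨ the chip is red
We know it is not the case that the chip is red.
By disjunctive syllogism, the other disjunct must be true.

The chip is blue


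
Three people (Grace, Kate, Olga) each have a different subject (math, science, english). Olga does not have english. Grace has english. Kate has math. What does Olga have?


From clues:
  Kate → math
  Grace → english
By elimination, Olga gets the remaining.

science


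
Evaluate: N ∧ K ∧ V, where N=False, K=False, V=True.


N = False, K = False, V = True
Expression: N ∧ K ∧ V
Step 1: N ∧ K = False AND False = False
Step 2: (False) ∧ V = False AND True = False

False


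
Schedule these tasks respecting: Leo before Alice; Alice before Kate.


Constraints: Leo before Alice; Alice before Kate
Method: repeatedly schedule the remaining task that has no remaining task required before it.
  Step 1: remaining {Leo, Alice, Kate}; every task except Leo still has a predecessor pending → schedule Leo.
  Step 2: remaining {Alice, Kate}; every task except Alice still has a predecessor pending → schedule Alice.
  Step 3: only Kate remains → schedule Kate.
Resulting order:

Leo → Alice → Kate


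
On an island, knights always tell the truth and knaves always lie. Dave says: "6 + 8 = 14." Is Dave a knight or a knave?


Statement: "6 + 8 = 14."
Actual: 6 + 8 = 14
Claimed: 14
Statement is TRUE → Dave tells the truth → Knight

Knight


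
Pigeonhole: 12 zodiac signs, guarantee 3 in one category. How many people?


Pigeonhole: to guarantee k in one of n categories, need (k-1)×n + 1.
k = 3, n = 12
Minimum = (3-1) × 12 + 1 = 2 × 12 + 1

25


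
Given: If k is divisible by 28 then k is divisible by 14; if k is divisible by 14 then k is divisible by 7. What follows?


Hypothetical syllogism: P → Q, Q → R ⊢ P → R
Premise 1: k is divisible by 28 → k is divisible by 14
Premise 2: k is divisible by 14 → k is divisible by 7
Chain the implications: the middle term (k is divisible by 14) links the two.
Conclusion: If k is divisible by 28, then k is divisible by 7.

If k is divisible by 28, then k is divisible by 7.


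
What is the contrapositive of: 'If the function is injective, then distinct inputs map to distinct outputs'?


Original: If the function is injective, then distinct inputs map to distinct outputs
Contrapositive: If ¬Q, then ¬P
Negate Q: not (distinct inputs map to distinct outputs)
Negate P: not (the function is injective)

If not (distinct inputs map to distinct outputs), then not (the function is injective).


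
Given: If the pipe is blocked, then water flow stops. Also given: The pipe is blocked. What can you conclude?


Modus ponens: P → Q, P ⊢ Q
P: the pipe is blocked
Q: water flow stops
We have P → Q and P is true.
By modus ponens, Q must be true.

Water flow stops


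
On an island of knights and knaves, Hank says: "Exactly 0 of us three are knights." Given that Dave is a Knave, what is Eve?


Hank claims exactly 0 knights among Hank, Dave, Eve.
Given: Dave is a Knave.

Case 1: Hank is a Knight (tells truth)
  Then exactly 0 of the three are knights.
  Counting Hank, Dave: 1 knight(s) so far. Need -1 more → impossible.
Case 2: Hank is a Knave (lies)
  Then the count is NOT 0.
  If Eve = Knave, count = 0 = 0 → claim would be true, contradicts lie.
  If Eve = Knight, count = 1 ≠ 0 → lie confirmed ✓

Eve is a Knight.

Knight


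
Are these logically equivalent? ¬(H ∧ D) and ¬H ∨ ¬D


Expression 1: ¬(H ∧ D)
Expression 2: ¬H ∨ ¬D
Truth table (H D | Expr1 Expr2):
  T T |   F     F
  T F |   T     T
  F T |   T     T
  F F |   T     T
All 4 rows agree, so the expressions are logically equivalent.

Yes


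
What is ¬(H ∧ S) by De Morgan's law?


De Morgan's law: ¬(P ∧ Q) ≡ ¬P ∨ ¬Q
¬(H ∧ S) = ¬H ∨ ¬S

¬H ∨ ¬S


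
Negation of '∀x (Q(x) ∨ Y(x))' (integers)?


Original: ∀x (Q(x) ∨ Y(x))
Rule: ¬∀→∃, ¬∃→∀, negate predicate.
Negation: ∃x (¬Q(x) ∧ ¬Y(x))

∃x (¬Q(x) ∧ ¬Y(x))


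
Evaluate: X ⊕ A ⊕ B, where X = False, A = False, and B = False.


X = False, A = False, B = False
Step 1: X ⊕ A = False XOR False = False
Step 2: False ⊕ B = False XOR False = False
XOR is true when an odd number of operands are true.

False


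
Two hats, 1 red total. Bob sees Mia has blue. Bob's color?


Total red = 1, Mia = blue
Red accounted for: 0
Remaining for Bob: 1
Bob's hat is red.

red


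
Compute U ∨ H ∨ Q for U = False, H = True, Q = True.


U = False, H = True, Q = True
Step 1: U ∨ H = False OR True = True
Step 2: True ∨ Q = True OR True = True
OR is true when at least one operand is true.

True


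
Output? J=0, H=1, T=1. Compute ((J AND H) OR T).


J AND H = 0&1 = 0
0 OR 1 = 1

1


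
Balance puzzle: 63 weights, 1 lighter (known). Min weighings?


Each weighing has 3 outcomes (left heavy / balance / right heavy), so k weighings distinguish at most 3^k cases; splitting into three near-equal groups achieves this.
Need 3^k ≥ 63: 3^3 = 27 < 63 ≤ 3^4 = 81
k = ⌈log₃(63)⌉ = 4

4


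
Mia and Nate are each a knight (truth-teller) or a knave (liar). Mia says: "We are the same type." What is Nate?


Mia says: "We are the same type."
Case 1: Mia is a Knight (truth-teller)
  Statement is true → they ARE the same → Nate is also a Knight
Case 2: Mia is a Knave (liar)
  Statement is false → they are NOT the same → Nate is a Knight
In both cases, Nate is a Knight.

Knight


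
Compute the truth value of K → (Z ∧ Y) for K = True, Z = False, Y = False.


K = True, Z = False, Y = False
Step 1: Z ∧ Y = False AND False = False
Step 2: K → (False): false only when K=True and consequent=False.
Result: False

False


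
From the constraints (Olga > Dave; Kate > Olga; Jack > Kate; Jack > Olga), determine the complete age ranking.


Constraints: Olga > Dave; Kate > Olga; Jack > Kate; Jack > Olga
Method: at each step, the next-highest is the one remaining person who never appears on the smaller side of a constraint between remaining people.
  Step 1: remaining {Jack, Dave, Kate, Olga}; on the smaller side: {Dave, Kate, Olga} → Jack is next (Jack > Kate; Jack > Olga).
  Step 2: remaining {Dave, Kate, Olga}; on the smaller side: {Dave, Olga} → Kate is next (Kate > Olga).
  Step 3: remaining {Dave, Olga}; on the smaller side: {Dave} → Olga is next (Olga > Dave).
  Step 4: only Dave remains → lowest.
Final ranking (highest to lowest):

Jack > Kate > Olga > Dave


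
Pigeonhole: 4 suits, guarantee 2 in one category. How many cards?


Pigeonhole: to guarantee k in one of n categories, need (k-1)×n + 1.
k = 2, n = 4
Minimum = (2-1) × 4 + 1 = 1 × 4 + 1

5


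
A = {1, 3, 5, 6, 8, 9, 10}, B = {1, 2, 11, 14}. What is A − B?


A = {1, 3, 5, 6, 8, 9, 10}
B = {1, 2, 11, 14}
Operation: difference A − B
In A but not B: 3, 5, 6, 8, 9, 10

{3, 5, 6, 8, 9, 10}


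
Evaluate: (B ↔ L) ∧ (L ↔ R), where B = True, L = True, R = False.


B = True, L = True, R = False
Step 1: B ↔ L is true when B and L have the same value. Result: True
Step 2: L ↔ R is true when L and R have the same value. Result: False
Step 3: True ∧ False = False

False


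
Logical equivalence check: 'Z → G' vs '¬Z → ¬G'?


Expression 1: Z → G
Expression 2: ¬Z → ¬G
Truth table (Z G | Expr1 Expr2):
  T T |   T     T
  T F |   F     T   ← differ
  F T |   T     F   ← differ
  F F |   T     T
Counterexample: Z=T, G=F gives Expr1 = F but Expr2 = T, so the expressions are NOT logically equivalent.

No


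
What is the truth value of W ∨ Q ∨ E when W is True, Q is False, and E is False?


W = True, Q = False, E = False
Step 1: W ∨ Q = True OR False = True
Step 2: True ∨ E = True OR False = True
OR is true when at least one operand is true.

True


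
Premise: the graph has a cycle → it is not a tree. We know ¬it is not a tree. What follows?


Modus tollens: P → Q, ¬Q ⊢ ¬P
P: the graph has a cycle
Q: it is not a tree
We have P → Q and Q is false.
By modus tollens, P must be false.

It is not the case that the graph has a cycle


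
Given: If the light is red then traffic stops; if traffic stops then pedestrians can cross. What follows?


Hypothetical syllogism: P → Q, Q → R ⊢ P → R
Premise 1: the light is red → traffic stops
Premise 2: traffic stops → pedestrians can cross
Chain the implications: the middle term (traffic stops) links the two.
Conclusion: If the light is red, then pedestrians can cross.

If the light is red, then pedestrians can cross.


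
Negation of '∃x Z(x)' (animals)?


Original: ∃x Z(x)
Rule: ¬∀→∃, ¬∃→∀, negate predicate.
Negation: ∀x ¬Z(x)

∀x ¬Z(x)


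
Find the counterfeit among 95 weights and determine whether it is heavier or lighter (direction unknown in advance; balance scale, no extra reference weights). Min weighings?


Let n = 95. 190 possibilities (n weights × lighter/heavier); each weighing has 3 outcomes.
Bound for k weighings: say the first weighing puts j weights on each pan. If it tips, the 2j weighed weights remain suspects (each with a known direction) and k-1 weighings give 3^(k-1) outcomes; 3^(k-1) is odd, so 2j ≤ 3^(k-1) - 1. If it balances, the n - 2j unweighed weights remain with direction unknown: 2(n - 2j) ≤ 3^(k-1) - 1 by the same parity argument. Adding, n ≤ (3^(k-1) - 1) + (3^(k-1) - 1)/2 = (3^k - 3)/2, and the classical three-group strategy achieves this (3 weights in 2 weighings, 12 in 3, 39 in 4, 120 in 5).
So we need the smallest k with (3^k - 3)/2 ≥ 95.
k = 4: (3^4 - 3)/2 = 39 < 95 ✗
k = 5: (3^5 - 3)/2 = 120 ≥ 95 ✓

5


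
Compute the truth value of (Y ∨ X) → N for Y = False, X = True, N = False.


Y = False, X = True, N = False
Step 1: Y ∨ X = False OR True = True
Step 2: (True) → N: false only when antecedent=True and N=False.
Result: False

False


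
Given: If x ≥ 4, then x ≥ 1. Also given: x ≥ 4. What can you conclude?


Modus ponens: P → Q, P ⊢ Q
P: x ≥ 4
Q: x ≥ 1
We have P → Q and P is true.
By modus ponens, Q must be true.

x ≥ 1


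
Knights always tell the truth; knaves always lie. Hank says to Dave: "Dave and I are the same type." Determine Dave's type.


Hank says: "Dave and I are the same type."
Case 1: Hank is a Knight (truth-teller)
  Statement is true → they ARE the same → Dave is also a Knight
Case 2: Hank is a Knave (liar)
  Statement is false → they are NOT the same → Dave is a Knight
In both cases, Dave is a Knight.

Knight


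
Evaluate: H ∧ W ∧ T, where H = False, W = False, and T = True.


H = False, W = False, T = True
Step 1: H ∧ W = False AND False = False
Step 2: (False) ∧ T = (False) AND True = False
AND is true only when ALL operands are true.

False


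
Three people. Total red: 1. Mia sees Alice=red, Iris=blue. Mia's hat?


Total red = 1, seen red = 1
Own red = 1 - 1 = 0
Mia's hat is blue.

blue


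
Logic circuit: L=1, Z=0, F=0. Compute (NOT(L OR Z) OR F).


L OR Z = 1
NOT(1) = 0
0 OR 0 = 0

0


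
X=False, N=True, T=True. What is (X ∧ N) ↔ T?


X = False, N = True, T = True
Expression: (X ∧ N) ↔ T
Step 1: X ∧ N = False AND True = False
Step 2: (False) ↔ T = (False iff True) = False

False


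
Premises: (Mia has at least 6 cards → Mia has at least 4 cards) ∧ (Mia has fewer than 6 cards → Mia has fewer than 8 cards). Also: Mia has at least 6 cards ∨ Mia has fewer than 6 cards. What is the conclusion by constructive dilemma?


Constructive dilemma: (P → Q) ∧ (R → S), P ∨ R ⊢ Q ∨ S
Premise 1: Mia has at least 6 cards → Mia has at least 4 cards
Premise 2: Mia has fewer than 6 cards → Mia has fewer than 8 cards
Premise 3: Mia has at least 6 cards ∨ Mia has fewer than 6 cards
Case 1: Assuming Mia has at least 6 cards, then by Premise 1, Mia has at least 4 cards.
Case 2: Assuming Mia has fewer than 6 cards, then by Premise 2, Mia has fewer than 8 cards.
Since one of Mia has at least 6 cards or Mia has fewer than 6 cards must hold, we get Mia has at least 4 cards or Mia has fewer than 8 cards.

Mia has at least 4 cards or Mia has fewer than 8 cards.


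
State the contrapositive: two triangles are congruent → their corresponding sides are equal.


Original: If two triangles are congruent, then their corresponding sides are equal
Contrapositive: If ¬Q, then ¬P
Negate Q: not (their corresponding sides are equal)
Negate P: not (two triangles are congruent)

If not (their corresponding sides are equal), then not (two triangles are congruent).


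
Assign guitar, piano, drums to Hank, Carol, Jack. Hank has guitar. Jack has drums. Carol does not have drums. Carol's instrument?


From clues:
  Jack → drums
  Hank → guitar
By elimination, Carol gets the remaining.

piano


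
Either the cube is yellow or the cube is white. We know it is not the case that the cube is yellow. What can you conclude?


Disjunctive syllogism: P ∨ Q, ¬P ⊢ Q
Disjunction: the cube is yellow ∨ the cube is white
We know it is not the case that the cube is yellow.
By disjunctive syllogism, the other disjunct must be true.

The cube is white


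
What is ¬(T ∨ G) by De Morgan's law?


De Morgan's law: ¬(P ∨ Q) ≡ ¬P ∧ ¬Q
¬(T ∨ G) = ¬T ∧ ¬G

¬T ∧ ¬G


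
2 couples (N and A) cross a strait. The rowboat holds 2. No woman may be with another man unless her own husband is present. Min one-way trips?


Label couples N and A.
1. WN+WA → (far: WN,WA; near: HN,HA)
2. WN ←   (far: WA; near: HN,HA,WN)
3. HN+HA → (far: HN,HA,WA; near: WN)
4. HN ←   (far: HA,WA; near: HN,WN)  — HN returns, since WN is alone on near bank
5. HN+WN → (far: all four; near: empty)
Every state respects the constraint.
Minimum trips = 5

5


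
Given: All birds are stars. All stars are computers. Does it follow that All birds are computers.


Premise 1: All birds are stars.
Premise 2: All stars are computers.
Conclusion: All birds are computers.
Barbara syllogism (AAA-1): All A are B, All B are C → All A are C.
Middle term (stars) distributed in premise 2.

Valid


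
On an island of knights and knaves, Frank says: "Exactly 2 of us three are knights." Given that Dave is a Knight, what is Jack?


Frank claims exactly 2 knights among Frank, Dave, Jack.
Given: Dave is a Knight.

Case 1: Frank is a Knight (tells truth)
  Then exactly 2 of the three are knights.
  Counting Frank, Dave: 2 knight(s) so far. Need 0 more → Jack = Knave.
Case 2: Frank is a Knave (lies)
  Then the count is NOT 2.
  If Jack = Knight, count = 2 = 2 → claim would be true, contradicts lie.
  If Jack = Knave, count = 1 ≠ 2 → lie confirmed ✓

Jack is a Knave.

Knave


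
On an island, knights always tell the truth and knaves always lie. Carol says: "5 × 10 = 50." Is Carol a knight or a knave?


Statement: "5 × 10 = 50."
Actual: 5 × 10 = 50
Claimed: 50
Statement is TRUE → Carol tells the truth → Knight

Knight


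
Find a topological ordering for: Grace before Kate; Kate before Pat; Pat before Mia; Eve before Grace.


Constraints: Grace before Kate; Kate before Pat; Pat before Mia; Eve before Grace
Method: repeatedly schedule the remaining task that has no remaining task required before it.
  Step 1: remaining {Kate, Mia, Pat, Eve, Grace}; every task except Eve still has a predecessor pending → schedule Eve.
  Step 2: remaining {Kate, Mia, Pat, Grace}; every task except Grace still has a predecessor pending → schedule Grace.
  Step 3: remaining {Kate, Mia, Pat}; every task except Kate still has a predecessor pending → schedule Kate.
  Step 4: remaining {Mia, Pat}; every task except Pat still has a predecessor pending → schedule Pat.
  Step 5: only Mia remains → schedule Mia.
Resulting order:

Eve → Grace → Kate → Pat → Mia


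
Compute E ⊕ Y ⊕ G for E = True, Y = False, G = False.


E = True, Y = False, G = False
Step 1: E ⊕ Y = True XOR False = True
Step 2: True ⊕ G = True XOR False = True
XOR is true when an odd number of operands are true.

True


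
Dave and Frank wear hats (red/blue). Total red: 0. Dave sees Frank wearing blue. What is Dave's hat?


Total red = 0, Frank = blue
Red accounted for: 0
Remaining for Dave: 0
Dave's hat is blue.

blue


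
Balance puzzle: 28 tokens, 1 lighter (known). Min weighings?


Each weighing has 3 outcomes (left heavy / balance / right heavy), so k weighings distinguish at most 3^k cases; splitting into three near-equal groups achieves this.
Need 3^k ≥ 28: 3^3 = 27 < 28 ≤ 3^4 = 81
k = ⌈log₃(28)⌉ = 4

4


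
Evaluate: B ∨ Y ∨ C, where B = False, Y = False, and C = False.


B = False, Y = False, C = False
Step 1: B ∨ Y = False OR False = False
Step 2: False ∨ C = False OR False = False
OR is true when at least one operand is true.

False


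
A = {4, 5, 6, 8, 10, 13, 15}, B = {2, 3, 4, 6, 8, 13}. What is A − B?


A = {4, 5, 6, 8, 10, 13, 15}
B = {2, 3, 4, 6, 8, 13}
Operation: difference A − B
In A but not B: 5, 10, 15

{5, 10, 15}


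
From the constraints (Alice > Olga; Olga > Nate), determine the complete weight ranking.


Constraints: Alice > Olga; Olga > Nate
Method: at each step, the next-highest is the one remaining person who never appears on the smaller side of a constraint between remaining people.
  Step 1: remaining {Alice, Olga, Nate}; on the smaller side: {Olga, Nate} → Alice is next (Alice > Olga).
  Step 2: remaining {Olga, Nate}; on the smaller side: {Nate} → Olga is next (Olga > Nate).
  Step 3: only Nate remains → lowest.
Final ranking (highest to lowest):

Alice > Olga > Nate


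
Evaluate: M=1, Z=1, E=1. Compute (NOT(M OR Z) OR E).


M OR Z = 1
NOT(1) = 0
0 OR 1 = 1

1


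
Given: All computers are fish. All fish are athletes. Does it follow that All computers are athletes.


Premise 1: All computers are fish.
Premise 2: All fish are athletes.
Conclusion: All computers are athletes.
Barbara syllogism (AAA-1): All A are B, All B are C → All A are C.
Middle term (fish) distributed in premise 2.

Valid


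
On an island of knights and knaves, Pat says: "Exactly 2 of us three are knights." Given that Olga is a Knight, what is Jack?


Pat claims exactly 2 knights among Pat, Olga, Jack.
Given: Olga is a Knight.

Case 1: Pat is a Knight (tells truth)
  Then exactly 2 of the three are knights.
  Counting Pat, Olga: 2 knight(s) so far. Need 0 more → Jack = Knave.
Case 2: Pat is a Knave (lies)
  Then the count is NOT 2.
  If Jack = Knight, count = 2 = 2 → claim would be true, contradicts lie.
  If Jack = Knave, count = 1 ≠ 2 → lie confirmed ✓

Jack is a Knave.

Knave


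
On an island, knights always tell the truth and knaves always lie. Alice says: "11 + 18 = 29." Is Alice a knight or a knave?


Statement: "11 + 18 = 29."
Actual: 11 + 18 = 29
Claimed: 29
Statement is TRUE → Alice tells the truth → Knight

Knight


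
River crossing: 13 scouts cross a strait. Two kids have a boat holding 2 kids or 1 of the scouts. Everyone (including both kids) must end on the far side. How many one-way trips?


Per crossing of one of the scouts: kids→, one←, one of the scouts→, one← = 4 trips
13 × 4 = 52, + 1 final kids→ = 53
Minimum trips = 53

53


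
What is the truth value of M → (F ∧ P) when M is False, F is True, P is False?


M = False, F = True, P = False
Step 1: F ∧ P = True AND False = False
Step 2: M → (False): false only when M=True and consequent=False.
Result: True

True


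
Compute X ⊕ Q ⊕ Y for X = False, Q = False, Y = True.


X = False, Q = False, Y = True
Step 1: X ⊕ Q = False XOR False = False
Step 2: False ⊕ Y = False XOR True = True
XOR is true when an odd number of operands are true.

True


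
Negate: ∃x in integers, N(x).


Original: ∃x N(x)
Rule: ¬∀→∃, ¬∃→∀, negate predicate.
Negation: ∀x ¬N(x)

∀x ¬N(x)


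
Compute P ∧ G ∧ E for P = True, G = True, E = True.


P = True, G = True, E = True
Step 1: P ∧ G = True AND True = True
Step 2: (True) ∧ E = (True) AND True = True
AND is true only when ALL operands are true.

True


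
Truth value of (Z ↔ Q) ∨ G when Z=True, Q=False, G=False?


Z = True, Q = False, G = False
Expression: (Z ↔ Q) ∨ G
Step 1: Z ↔ Q = (True iff False) (true when values match) = False
Step 2: (False) ∨ G = False OR False = False

False


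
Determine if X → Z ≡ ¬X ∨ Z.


Expression 1: X → Z
Expression 2: ¬X ∨ Z
Truth table (X Z | Expr1 Expr2):
  T T |   T     T
  T F |   F     F
  F T |   T     T
  F F |   T     T
All 4 rows agree, so the expressions are logically equivalent.

Yes


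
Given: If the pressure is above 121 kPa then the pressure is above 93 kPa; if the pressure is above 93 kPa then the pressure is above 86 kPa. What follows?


Hypothetical syllogism: P → Q, Q → R ⊢ P → R
Premise 1: the pressure is above 121 kPa → the pressure is above 93 kPa
Premise 2: the pressure is above 93 kPa → the pressure is above 86 kPa
Chain the implications: the middle term (the pressure is above 93 kPa) links the two.
Conclusion: If the pressure is above 121 kPa, then the pressure is above 86 kPa.

If the pressure is above 121 kPa, then the pressure is above 86 kPa.


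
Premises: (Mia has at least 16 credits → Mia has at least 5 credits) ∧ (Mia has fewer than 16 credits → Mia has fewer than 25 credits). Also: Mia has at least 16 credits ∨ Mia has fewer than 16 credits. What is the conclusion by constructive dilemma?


Constructive dilemma: (P → Q) ∧ (R → S), P ∨ R ⊢ Q ∨ S
Premise 1: Mia has at least 16 credits → Mia has at least 5 credits
Premise 2: Mia has fewer than 16 credits → Mia has fewer than 25 credits
Premise 3: Mia has at least 16 credits ∨ Mia has fewer than 16 credits
Case 1: Assuming Mia has at least 16 credits, then by Premise 1, Mia has at least 5 credits.
Case 2: Assuming Mia has fewer than 16 credits, then by Premise 2, Mia has fewer than 25 credits.
Since one of Mia has at least 16 credits or Mia has fewer than 16 credits must hold, we get Mia has at least 5 credits or Mia has fewer than 25 credits.

Mia has at least 5 credits or Mia has fewer than 25 credits.


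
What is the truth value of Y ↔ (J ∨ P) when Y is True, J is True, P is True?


Y = True, J = True, P = True
Step 1: J ∨ P = True OR True = True
Step 2: Y ↔ (True): true when both sides have same truth value.
Result: True ↔ True = True

True


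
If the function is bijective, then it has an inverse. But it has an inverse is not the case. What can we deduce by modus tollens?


Modus tollens: P → Q, ¬Q ⊢ ¬P
P: the function is bijective
Q: it has an inverse
We have P → Q and Q is false.
By modus tollens, P must be false.

It is not the case that the function is bijective


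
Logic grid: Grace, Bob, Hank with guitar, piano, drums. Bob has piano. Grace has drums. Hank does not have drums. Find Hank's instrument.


From clues:
  Grace → drums
  Bob → piano
By elimination, Hank gets the remaining.

guitar


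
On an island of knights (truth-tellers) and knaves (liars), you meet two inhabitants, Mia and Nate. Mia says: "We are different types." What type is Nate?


Mia says: "We are different types."
Case 1: Mia is a Knight (truth-teller)
  Statement is true → they ARE different → Nate is a Knave
Case 2: Mia is a Knave (liar)
  Statement is false → they are NOT different → Nate is a Knave
In both cases, Nate is a Knave.

Knave


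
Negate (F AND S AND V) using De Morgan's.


De Morgan's law: ¬(P ∧ Q ∧ R) ≡ ¬P ∨ ¬Q ∨ ¬R
¬(F ∧ S ∧ V) = ¬F ∨ ¬S ∨ ¬V

¬F ∨ ¬S ∨ ¬V


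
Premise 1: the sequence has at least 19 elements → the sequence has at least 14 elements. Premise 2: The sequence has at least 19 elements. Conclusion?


Modus ponens: P → Q, P ⊢ Q
P: the sequence has at least 19 elements
Q: the sequence has at least 14 elements
We have P → Q and P is true.
By modus ponens, Q must be true.

The sequence has at least 14 elements


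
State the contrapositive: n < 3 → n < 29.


Original: If n < 3, then n < 29
Contrapositive: If ¬Q, then ¬P
Negate Q: not (n < 29)
Negate P: not (n < 3)

If not (n < 29), then not (n < 3).


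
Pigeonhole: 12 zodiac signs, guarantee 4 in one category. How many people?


Pigeonhole: to guarantee k in one of n categories, need (k-1)×n + 1.
k = 4, n = 12
Minimum = (4-1) × 12 + 1 = 3 × 12 + 1

37


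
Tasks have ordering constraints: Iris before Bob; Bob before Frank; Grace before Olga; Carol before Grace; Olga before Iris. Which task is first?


Constraints: Iris before Bob; Bob before Frank; Grace before Olga; Carol before Grace; Olga before Iris
The first task can have nothing scheduled before it, so it must never appear on the right of a 'before'.
Tasks appearing after some 'before': Bob, Frank, Olga, Grace, Iris.
The only task not in that list is Carol → it is first.

Carol


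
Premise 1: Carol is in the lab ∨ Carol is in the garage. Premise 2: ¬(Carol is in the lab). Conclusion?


Disjunctive syllogism: P ∨ Q, ¬P ⊢ Q
Disjunction: Carol is in the lab ∨ Carol is in the garage
We know it is not the case that Carol is in the lab.
By disjunctive syllogism, the other disjunct must be true.

Carol is in the garage


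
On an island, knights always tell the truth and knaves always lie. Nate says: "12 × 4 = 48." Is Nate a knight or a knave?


Statement: "12 × 4 = 48."
Actual: 12 × 4 = 48
Claimed: 48
Statement is TRUE → Nate tells the truth → Knight

Knight
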